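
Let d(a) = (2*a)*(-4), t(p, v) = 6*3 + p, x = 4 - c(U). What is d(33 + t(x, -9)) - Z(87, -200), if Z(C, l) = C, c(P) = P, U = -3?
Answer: -551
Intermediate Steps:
x = 7 (x = 4 - 1*(-3) = 4 + 3 = 7)
t(p, v) = 18 + p
d(a) = -8*a
d(33 + t(x, -9)) - Z(87, -200) = -8*(33 + (18 + 7)) - 1*87 = -8*(33 + 25) - 87 = -8*58 - 87 = -464 - 87 = -551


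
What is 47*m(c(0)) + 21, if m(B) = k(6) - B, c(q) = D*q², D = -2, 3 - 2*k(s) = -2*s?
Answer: 747/2 ≈ 373.50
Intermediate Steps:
k(s) = 3/2 + s (k(s) = 3/2 - (-1)*s = 3/2 + s)
c(q) = -2*q²
m(B) = 15/2 - B (m(B) = (3/2 + 6) - B = 15/2 - B)
47*m(c(0)) + 21 = 47*(15/2 - (-2)*0²) + 21 = 47*(15/2 - (-2)*0) + 21 = 47*(15/2 - 1*0) + 21 = 47*(15/2 + 0) + 21 = 47*(15/2) + 21 = 705/2 + 21 = 747/2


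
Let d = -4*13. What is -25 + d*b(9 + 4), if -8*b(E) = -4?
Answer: -51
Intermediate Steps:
d = -52
b(E) = ½ (b(E) = -⅛*(-4) = ½)
-25 + d*b(9 + 4) = -25 - 52*½ = -25 - 26 = -51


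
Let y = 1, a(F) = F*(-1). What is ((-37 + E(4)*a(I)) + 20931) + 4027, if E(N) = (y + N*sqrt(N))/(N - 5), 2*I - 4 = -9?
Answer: 49797/2 ≈ 24899.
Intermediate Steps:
I = -5/2 (I = 2 + (1/2)*(-9) = 2 - 9/2 = -5/2 ≈ -2.5000)
a(F) = -F
E(N) = (1 + N**(3/2))/(-5 + N) (E(N) = (1 + N*sqrt(N))/(N - 5) = (1 + N**(3/2))/(-5 + N))
((-37 + E(4)*a(I)) + 20931) + 4027 = ((-37 + ((1 + 4**(3/2))/(-5 + 4))*(-1*(-5/2))) + 20931) + 4027 = ((-37 + ((1 + 8)/(-1))*(5/2)) + 20931) + 4027 = ((-37 - 1*9*(5/2)) + 20931) + 4027 = ((-37 - 9*5/2) + 20931) + 4027 = ((-37 - 45/2) + 20931) + 4027 = (-119/2 + 20931) + 4027 = 41743/2 + 4027 = 49797/2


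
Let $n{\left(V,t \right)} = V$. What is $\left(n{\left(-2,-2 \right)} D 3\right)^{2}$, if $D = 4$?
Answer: $576$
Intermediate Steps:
$\left(n{\left(-2,-2 \right)} D 3\right)^{2} = \left(\left(-2\right) 4 \cdot 3\right)^{2} = \left(\left(-8\right) 3\right)^{2} = \left(-24\right)^{2} = 576$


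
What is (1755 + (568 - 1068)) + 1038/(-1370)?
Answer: 859156/685 ≈ 1254.2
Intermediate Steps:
(1755 + (568 - 1068)) + 1038/(-1370) = (1755 - 500) + 1038*(-1/1370) = 1255 - 519/685 = 859156/685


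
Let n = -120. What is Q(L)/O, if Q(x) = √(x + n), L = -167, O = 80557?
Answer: I*√287/80557 ≈ 0.0002103*I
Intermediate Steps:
Q(x) = √(-120 + x) (Q(x) = √(x - 120) = √(-120 + x))
Q(L)/O = √(-120 - 167)/80557 = √(-287)*(1/80557) = (I*√287)*(1/80557) = I*√287/80557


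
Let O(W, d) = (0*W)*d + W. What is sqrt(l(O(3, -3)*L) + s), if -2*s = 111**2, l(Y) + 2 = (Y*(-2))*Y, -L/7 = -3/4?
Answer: I*sqrt(106538)/4 ≈ 81.6*I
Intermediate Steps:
L = 21/4 (L = -(-21)/4 = -7*(-3/4) = 21/4 ≈ 5.2500)
O(W, d) = W (O(W, d) = 0*d + W = 0 + W = W)
l(Y) = -2 - 2*Y**2 (l(Y) = -2 + (Y*(-2))*Y = -2 + (-2*Y)*Y = -2 - 2*Y**2)
s = -12321/2 (s = -1/2*111**2 = -1/2*12321 = -12321/2 ≈ -6160.5)
sqrt(l(O(3, -3)*L) + s) = sqrt((-2 - 2*(3*(21/4))**2) - 12321/2) = sqrt((-2 - 2*(63/4)**2) - 12321/2) = sqrt((-2 - 2*3969/16) - 12321/2) = sqrt((-2 - 3969/8) - 12321/2) = sqrt(-3985/8 - 12321/2) = sqrt(-53269/8) = I*sqrt(106538)/4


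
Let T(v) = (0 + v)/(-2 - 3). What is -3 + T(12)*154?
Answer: -1863/5 ≈ -372.60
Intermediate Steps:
T(v) = -v/5 (T(v) = v/(-5) = v*(-⅕) = -v/5)
-3 + T(12)*154 = -3 - ⅕*12*154 = -3 - 12/5*154 = -3 - 1848/5 = -1863/5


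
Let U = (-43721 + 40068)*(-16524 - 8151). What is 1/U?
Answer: 1/90137775 ≈ 1.1094e-8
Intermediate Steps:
U = 90137775 (U = -3653*(-24675) = 90137775)
1/U = 1/90137775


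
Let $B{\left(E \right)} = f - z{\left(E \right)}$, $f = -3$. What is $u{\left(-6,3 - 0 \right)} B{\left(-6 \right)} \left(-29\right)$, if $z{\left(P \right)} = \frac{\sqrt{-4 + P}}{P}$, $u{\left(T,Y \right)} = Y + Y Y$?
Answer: $1044 - 58 i \sqrt{10} \approx 1044.0 - 183.41 i$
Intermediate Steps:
$u{\left(T,Y \right)} = Y + Y^{2}$
$z{\left(P \right)} = \frac{\sqrt{-4 + P}}{P}$
$B{\left(E \right)} = -3 - \frac{\sqrt{-4 + E}}{E}$
$u{\left(-6,3 - 0 \right)} B{\left(-6 \right)} \left(-29\right) = \left(3 - 0\right) \left(1 + \left(3 - 0\right)\right) \left(-3 - \frac{\sqrt{-4 - 6}}{-6}\right) \left(-29\right) = \left(3 + 0\right) \left(1 + \left(3 + 0\right)\right) \left(-3 - - \frac{\sqrt{-10}}{6}\right) \left(-29\right) = 3 \left(1 + 3\right) \left(-3 - - \frac{i \sqrt{10}}{6}\right) \left(-29\right) = 3 \cdot 4 \left(-3 + \frac{i \sqrt{10}}{6}\right) \left(-29\right) = 12 \left(-3 + \frac{i \sqrt{10}}{6}\right) \left(-29\right) = \left(-36 + 2 i \sqrt{10}\right) \left(-29\right) = 1044 - 58 i \sqrt{10}$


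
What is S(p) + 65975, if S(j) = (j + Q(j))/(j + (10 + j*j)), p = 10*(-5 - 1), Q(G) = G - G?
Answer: 23421119/355 ≈ 65975.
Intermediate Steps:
Q(G) = 0
p = -60 (p = 10*(-6) = -60)
S(j) = j/(10 + j + j²) (S(j) = (j + 0)/(j + (10 + j*j)) = j/(j + (10 + j²)) = j/(10 + j + j²))
S(p) + 65975 = -60/(10 - 60 + (-60)²) + 65975 = -60/(10 - 60 + 3600) + 65975 = -60/3550 + 65975 = -60*1/3550 + 65975 = -6/355 + 65975 = 23421119/355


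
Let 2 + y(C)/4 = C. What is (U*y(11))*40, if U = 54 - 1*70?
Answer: -23040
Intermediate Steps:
y(C) = -8 + 4*C
U = -16 (U = 54 - 70 = -16)
(U*y(11))*40 = -16*(-8 + 4*11)*40 = -16*(-8 + 44)*40 = -16*36*40 = -576*40 = -23040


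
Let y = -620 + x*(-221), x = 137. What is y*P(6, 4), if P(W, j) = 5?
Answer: -154485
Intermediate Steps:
y = -30897 (y = -620 + 137*(-221) = -620 - 30277 = -30897)
y*P(6, 4) = -30897*5 = -154485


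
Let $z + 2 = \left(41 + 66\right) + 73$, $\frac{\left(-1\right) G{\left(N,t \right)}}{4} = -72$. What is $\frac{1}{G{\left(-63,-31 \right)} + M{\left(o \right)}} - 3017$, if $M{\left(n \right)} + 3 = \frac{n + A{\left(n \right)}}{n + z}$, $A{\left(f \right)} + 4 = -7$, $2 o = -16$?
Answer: $- \frac{146116157}{48431} \approx -3017.0$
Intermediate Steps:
$o = -8$ ($o = \frac{1}{2} \left(-16\right) = -8$)
$G{\left(N,t \right)} = 288$ ($G{\left(N,t \right)} = \left(-4\right) \left(-72\right) = 288$)
$z = 178$ ($z = -2 + \left(\left(41 + 66\right) + 73\right) = -2 + \left(107 + 73\right) = -2 + 180 = 178$)
$A{\left(f \right)} = -11$ ($A{\left(f \right)} = -4 - 7 = -11$)
$M{\left(n \right)} = -3 + \frac{-11 + n}{178 + n}$ ($M{\left(n \right)} = -3 + \frac{n - 11}{n + 178} = -3 + \frac{-11 + n}{178 + n}$)
$\frac{1}{G{\left(-63,-31 \right)} + M{\left(o \right)}} - 3017 = \frac{1}{288 + \frac{-545 - -16}{178 - 8}} - 3017 = \frac{1}{288 + \frac{-545 + 16}{170}} - 3017 = \frac{1}{288 + \frac{1}{170} \left(-529\right)} - 3017 = \frac{1}{288 - \frac{529}{170}} - 3017 = \frac{1}{\frac{48431}{170}} - 3017 = \frac{170}{48431} - 3017 = - \frac{146116157}{48431}$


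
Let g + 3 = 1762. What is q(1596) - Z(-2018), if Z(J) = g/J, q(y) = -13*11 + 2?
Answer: -282779/2018 ≈ -140.13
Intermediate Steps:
g = 1759 (g = -3 + 1762 = 1759)
q(y) = -141 (q(y) = -143 + 2 = -141)
Z(J) = 1759/J
q(1596) - Z(-2018) = -141 - 1759/(-2018) = -141 - 1759*(-1)/2018 = -141 - 1*(-1759/2018) = -141 + 1759/2018 = -282779/2018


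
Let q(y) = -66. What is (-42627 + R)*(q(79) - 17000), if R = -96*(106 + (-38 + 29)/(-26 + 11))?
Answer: 4510594998/5 ≈ 9.0212e+8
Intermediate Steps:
R = -51168/5 (R = -96*(106 - 9/(-15)) = -96*(106 - 9*(-1/15)) = -96*(106 + ⅗) = -96*533/5 = -51168/5 ≈ -10234.)
(-42627 + R)*(q(79) - 17000) = (-42627 - 51168/5)*(-66 - 17000) = -264303/5*(-17066) = 4510594998/5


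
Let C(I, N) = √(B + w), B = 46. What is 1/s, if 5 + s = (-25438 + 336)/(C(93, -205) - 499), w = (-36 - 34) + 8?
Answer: 11280813/511076849 - 100408*I/511076849 ≈ 0.022073 - 0.00019646*I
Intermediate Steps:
w = -62 (w = -70 + 8 = -62)
C(I, N) = 4*I (C(I, N) = √(46 - 62) = √(-16) = 4*I)
s = -5 - 25102*(-499 - 4*I)/249017 (s = -5 + (-25438 + 336)/(4*I - 499) = -5 - 25102*(-499 - 4*I)/249017 ≈ 45.301 + 0.40322*I)
1/s = 1/(11280813/249017 + 100408*I/249017) = 249017*(11280813/249017 - 100408*I/249017)/511076849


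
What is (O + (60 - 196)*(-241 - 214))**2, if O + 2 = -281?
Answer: 3794190409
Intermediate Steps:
O = -283 (O = -2 - 281 = -283)
(O + (60 - 196)*(-241 - 214))**2 = (-283 + (60 - 196)*(-241 - 214))**2 = (-283 - 136*(-455))**2 = (-283 + 61880)**2 = 61597**2 = 3794190409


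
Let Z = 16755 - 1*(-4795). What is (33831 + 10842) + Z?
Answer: 66223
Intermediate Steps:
Z = 21550 (Z = 16755 + 4795 = 21550)
(33831 + 10842) + Z = (33831 + 10842) + 21550 = 44673 + 21550 = 66223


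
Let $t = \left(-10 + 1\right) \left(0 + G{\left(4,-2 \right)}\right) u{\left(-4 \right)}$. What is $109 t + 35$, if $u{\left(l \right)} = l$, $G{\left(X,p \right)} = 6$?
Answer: $23579$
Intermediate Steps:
$t = 216$ ($t = \left(-10 + 1\right) \left(0 + 6\right) \left(-4\right) = \left(-9\right) 6 \left(-4\right) = \left(-54\right) \left(-4\right) = 216$)
$109 t + 35 = 109 \cdot 216 + 35 = 23544 + 35 = 23579$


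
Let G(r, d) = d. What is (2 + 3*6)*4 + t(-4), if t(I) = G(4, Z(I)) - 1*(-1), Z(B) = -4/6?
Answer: 241/3 ≈ 80.333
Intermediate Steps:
Z(B) = -⅔ (Z(B) = -4*⅙ = -⅔)
t(I) = ⅓ (t(I) = -⅔ - 1*(-1) = -⅔ + 1 = ⅓)
(2 + 3*6)*4 + t(-4) = (2 + 3*6)*4 + ⅓ = (2 + 18)*4 + ⅓ = 20*4 + ⅓ = 80 + ⅓ = 241/3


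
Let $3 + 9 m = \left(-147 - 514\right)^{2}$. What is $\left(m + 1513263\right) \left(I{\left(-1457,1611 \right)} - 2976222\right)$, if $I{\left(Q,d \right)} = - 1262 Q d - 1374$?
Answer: $4621742239076470$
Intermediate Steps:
$m = \frac{436918}{9}$ ($m = - \frac{1}{3} + \frac{\left(-147 - 514\right)^{2}}{9} = - \frac{1}{3} + \frac{\left(-661\right)^{2}}{9} = - \frac{1}{3} + \frac{1}{9} \cdot 436921 = - \frac{1}{3} + \frac{436921}{9} = \frac{436918}{9} \approx 48546.0$)
$I{\left(Q,d \right)} = -1374 - 1262 Q d$ ($I{\left(Q,d \right)} = - 1262 Q d - 1374 = -1374 - 1262 Q d$)
$\left(m + 1513263\right) \left(I{\left(-1457,1611 \right)} - 2976222\right) = \left(\frac{436918}{9} + 1513263\right) \left(\left(-1374 - \left(-1838734\right) 1611\right) - 2976222\right) = \frac{14056285 \left(\left(-1374 + 2962200474\right) - 2976222\right)}{9} = \frac{14056285 \left(2962199100 - 2976222\right)}{9} = \frac{14056285}{9} \cdot 2959222878 = 4621742239076470$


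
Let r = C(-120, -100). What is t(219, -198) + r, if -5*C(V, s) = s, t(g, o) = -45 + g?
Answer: 194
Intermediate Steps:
C(V, s) = -s/5
r = 20 (r = -⅕*(-100) = 20)
t(219, -198) + r = (-45 + 219) + 20 = 174 + 20 = 194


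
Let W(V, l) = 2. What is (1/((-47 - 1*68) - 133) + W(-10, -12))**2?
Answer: 245025/61504 ≈ 3.9839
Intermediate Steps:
(1/((-47 - 1*68) - 133) + W(-10, -12))**2 = (1/((-47 - 1*68) - 133) + 2)**2 = (1/((-47 - 68) - 133) + 2)**2 = (1/(-115 - 133) + 2)**2 = (1/(-248) + 2)**2 = (-1/248 + 2)**2 = (495/248)**2 = 245025/61504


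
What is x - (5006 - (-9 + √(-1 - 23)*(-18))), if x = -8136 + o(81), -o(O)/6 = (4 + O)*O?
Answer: -54461 - 36*I*√6 ≈ -54461.0 - 88.182*I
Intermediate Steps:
o(O) = -6*O*(4 + O) (o(O) = -6*(4 + O)*O = -6*O*(4 + O))
x = -49446 (x = -8136 - 6*81*(4 + 81) = -8136 - 6*81*85 = -8136 - 41310 = -49446)
x - (5006 - (-9 + √(-1 - 23)*(-18))) = -49446 - (5006 - (-9 + √(-1 - 23)*(-18))) = -49446 - (5006 - (-9 + √(-24)*(-18))) = -49446 - (5006 - (-9 + (2*I*√6)*(-18))) = -49446 - (5006 - (-9 - 36*I*√6)) = -49446 - (5006 + (9 + 36*I*√6)) = -49446 - (5015 + 36*I*√6) = -49446 + (-5015 - 36*I*√6) = -54461 - 36*I*√6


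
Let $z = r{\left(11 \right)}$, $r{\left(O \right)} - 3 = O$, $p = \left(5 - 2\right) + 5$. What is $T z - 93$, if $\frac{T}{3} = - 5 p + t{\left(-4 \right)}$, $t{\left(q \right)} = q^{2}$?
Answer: $-1101$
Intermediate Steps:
$p = 8$ ($p = 3 + 5 = 8$)
$r{\left(O \right)} = 3 + O$
$z = 14$ ($z = 3 + 11 = 14$)
$T = -72$ ($T = 3 \left(\left(-5\right) 8 + \left(-4\right)^{2}\right) = 3 \left(-40 + 16\right) = 3 \left(-24\right) = -72$)
$T z - 93 = \left(-72\right) 14 - 93 = -1008 - 93 = -1101$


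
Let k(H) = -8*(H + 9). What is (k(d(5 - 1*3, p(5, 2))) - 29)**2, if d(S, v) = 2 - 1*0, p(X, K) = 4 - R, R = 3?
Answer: 13689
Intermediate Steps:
p(X, K) = 1 (p(X, K) = 4 - 1*3 = 4 - 3 = 1)
d(S, v) = 2 (d(S, v) = 2 + 0 = 2)
k(H) = -72 - 8*H (k(H) = -8*(9 + H) = -72 - 8*H)
(k(d(5 - 1*3, p(5, 2))) - 29)**2 = ((-72 - 8*2) - 29)**2 = ((-72 - 16) - 29)**2 = (-88 - 29)**2 = (-117)**2 = 13689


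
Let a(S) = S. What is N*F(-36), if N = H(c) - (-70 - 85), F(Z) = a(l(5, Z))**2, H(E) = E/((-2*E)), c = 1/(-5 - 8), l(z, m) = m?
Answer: 200232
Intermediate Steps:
c = -1/13 (c = 1/(-13) = -1/13 ≈ -0.076923)
H(E) = -1/2 (H(E) = E*(-1/(2*E)) = -1/2)
F(Z) = Z**2
N = 309/2 (N = -1/2 - (-70 - 85) = -1/2 - 1*(-155) = -1/2 + 155 = 309/2 ≈ 154.50)
N*F(-36) = (309/2)*(-36)**2 = (309/2)*1296 = 200232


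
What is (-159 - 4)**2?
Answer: 26569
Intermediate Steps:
(-159 - 4)**2 = (-163)**2 = 26569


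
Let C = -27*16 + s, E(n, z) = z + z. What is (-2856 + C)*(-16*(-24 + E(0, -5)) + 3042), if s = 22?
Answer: -11711876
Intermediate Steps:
E(n, z) = 2*z
C = -410 (C = -27*16 + 22 = -432 + 22 = -410)
(-2856 + C)*(-16*(-24 + E(0, -5)) + 3042) = (-2856 - 410)*(-16*(-24 + 2*(-5)) + 3042) = -3266*(-16*(-24 - 10) + 3042) = -3266*(-16*(-34) + 3042) = -3266*(544 + 3042) = -3266*3586 = -11711876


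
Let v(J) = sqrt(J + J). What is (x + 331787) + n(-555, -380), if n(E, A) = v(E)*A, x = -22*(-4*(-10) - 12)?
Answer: 331171 - 380*I*sqrt(1110) ≈ 3.3117e+5 - 12660.0*I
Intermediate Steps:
v(J) = sqrt(2)*sqrt(J) (v(J) = sqrt(2*J) = sqrt(2)*sqrt(J))
x = -616 (x = -22*(40 - 12) = -22*28 = -616)
n(E, A) = A*sqrt(2)*sqrt(E) (n(E, A) = (sqrt(2)*sqrt(E))*A = A*sqrt(2)*sqrt(E))
(x + 331787) + n(-555, -380) = (-616 + 331787) - 380*sqrt(2)*sqrt(-555) = 331171 - 380*sqrt(2)*I*sqrt(555) = 331171 - 380*I*sqrt(1110)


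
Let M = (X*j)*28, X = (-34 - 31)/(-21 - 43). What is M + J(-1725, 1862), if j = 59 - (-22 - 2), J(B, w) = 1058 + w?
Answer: 84485/16 ≈ 5280.3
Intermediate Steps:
j = 83 (j = 59 - 1*(-24) = 59 + 24 = 83)
X = 65/64 (X = -65/(-64) = -65*(-1/64) = 65/64 ≈ 1.0156)
M = 37765/16 (M = ((65/64)*83)*28 = (5395/64)*28 = 37765/16 ≈ 2360.3)
M + J(-1725, 1862) = 37765/16 + (1058 + 1862) = 37765/16 + 2920 = 84485/16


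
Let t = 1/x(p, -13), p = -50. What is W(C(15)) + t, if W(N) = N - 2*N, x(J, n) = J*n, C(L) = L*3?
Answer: -29249/650 ≈ -44.998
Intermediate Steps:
C(L) = 3*L
t = 1/650 (t = 1/(-50*(-13)) = 1/650 ≈ 0.0015385)
W(N) = -N
W(C(15)) + t = -3*15 + 1/650 = -1*45 + 1/650 = -45 + 1/650 = -29249/650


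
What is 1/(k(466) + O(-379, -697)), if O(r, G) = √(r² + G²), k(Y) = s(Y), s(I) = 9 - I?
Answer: 457/420601 + 5*√25178/420601 ≈ 0.0029728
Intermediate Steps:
k(Y) = 9 - Y
O(r, G) = √(G² + r²)
1/(k(466) + O(-379, -697)) = 1/((9 - 1*466) + √((-697)² + (-379)²)) = 1/((9 - 466) + √(485809 + 143641)) = 1/(-457 + √629450) = 1/(-457 + 5*√25178)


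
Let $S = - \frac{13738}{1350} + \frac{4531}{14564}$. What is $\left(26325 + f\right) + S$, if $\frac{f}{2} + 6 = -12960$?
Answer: $\frac{3766483409}{9830700} \approx 383.13$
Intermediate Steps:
$f = -25932$ ($f = -12 + 2 \left(-12960\right) = -12 - 25920 = -25932$)
$S = - \frac{96981691}{9830700}$ ($S = \left(-13738\right) \frac{1}{1350} + 4531 \cdot \frac{1}{14564} = - \frac{6869}{675} + \frac{4531}{14564} = - \frac{96981691}{9830700} \approx -9.8652$)
$\left(26325 + f\right) + S = \left(26325 - 25932\right) - \frac{96981691}{9830700} = 393 - \frac{96981691}{9830700} = \frac{3766483409}{9830700}$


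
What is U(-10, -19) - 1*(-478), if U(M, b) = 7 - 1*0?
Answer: 485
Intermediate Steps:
U(M, b) = 7 (U(M, b) = 7 + 0 = 7)
U(-10, -19) - 1*(-478) = 7 - 1*(-478) = 7 + 478 = 485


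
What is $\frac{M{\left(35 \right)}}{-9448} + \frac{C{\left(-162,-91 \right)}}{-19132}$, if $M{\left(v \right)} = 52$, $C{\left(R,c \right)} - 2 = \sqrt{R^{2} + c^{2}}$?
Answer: $- \frac{31680}{5648723} - \frac{5 \sqrt{1381}}{19132} \approx -0.01532$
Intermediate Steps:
$C{\left(R,c \right)} = 2 + \sqrt{R^{2} + c^{2}}$
$\frac{M{\left(35 \right)}}{-9448} + \frac{C{\left(-162,-91 \right)}}{-19132} = \frac{52}{-9448} + \frac{2 + \sqrt{\left(-162\right)^{2} + \left(-91\right)^{2}}}{-19132} = 52 \left(- \frac{1}{9448}\right) + \left(2 + \sqrt{26244 + 8281}\right) \left(- \frac{1}{19132}\right) = - \frac{13}{2362} + \left(2 + \sqrt{34525}\right) \left(- \frac{1}{19132}\right) = - \frac{13}{2362} + \left(2 + 5 \sqrt{1381}\right) \left(- \frac{1}{19132}\right) = - \frac{13}{2362} - \left(\frac{1}{9566} + \frac{5 \sqrt{1381}}{19132}\right) = - \frac{31680}{5648723} - \frac{5 \sqrt{1381}}{19132}$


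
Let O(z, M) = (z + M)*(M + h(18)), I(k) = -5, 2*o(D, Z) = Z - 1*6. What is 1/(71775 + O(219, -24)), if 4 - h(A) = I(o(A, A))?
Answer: 1/68850 ≈ 1.4524e-5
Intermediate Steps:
o(D, Z) = -3 + Z/2 (o(D, Z) = (Z - 1*6)/2 = (Z - 6)/2 = (-6 + Z)/2 = -3 + Z/2)
h(A) = 9 (h(A) = 4 - 1*(-5) = 4 + 5 = 9)
O(z, M) = (9 + M)*(M + z) (O(z, M) = (z + M)*(M + 9) = (M + z)*(9 + M) = (9 + M)*(M + z))
1/(71775 + O(219, -24)) = 1/(71775 + ((-24)² + 9*(-24) + 9*219 - 24*219)) = 1/(71775 + (576 - 216 + 1971 - 5256)) = 1/(71775 - 2925) = 1/68850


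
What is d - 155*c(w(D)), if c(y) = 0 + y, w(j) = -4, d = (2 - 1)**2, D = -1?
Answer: 621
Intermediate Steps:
d = 1 (d = 1**2 = 1)
c(y) = y
d - 155*c(w(D)) = 1 - 155*(-4) = 1 + 620 = 621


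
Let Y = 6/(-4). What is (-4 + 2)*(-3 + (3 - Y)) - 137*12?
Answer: -1647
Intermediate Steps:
Y = -3/2 (Y = 6*(-¼) = -3/2 ≈ -1.5000)
(-4 + 2)*(-3 + (3 - Y)) - 137*12 = (-4 + 2)*(-3 + (3 - 1*(-3/2))) - 137*12 = -2*(-3 + (3 + 3/2)) - 1644 = -2*(-3 + 9/2) - 1644 = -2*3/2 - 1644 = -3 - 1644 = -1647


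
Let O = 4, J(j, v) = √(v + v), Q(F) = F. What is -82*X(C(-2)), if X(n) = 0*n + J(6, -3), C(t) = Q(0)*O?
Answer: -82*I*√6 ≈ -200.86*I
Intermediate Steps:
J(j, v) = √2*√v (J(j, v) = √(2*v) = √2*√v)
C(t) = 0 (C(t) = 0*4 = 0)
X(n) = I*√6 (X(n) = 0*n + √2*√(-3) = 0 + √2*(I*√3) = 0 + I*√6 = I*√6)
-82*X(C(-2)) = -82*I*√6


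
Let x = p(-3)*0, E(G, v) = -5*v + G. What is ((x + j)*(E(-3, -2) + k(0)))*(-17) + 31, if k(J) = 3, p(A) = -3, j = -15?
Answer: 2581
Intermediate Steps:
E(G, v) = G - 5*v
x = 0 (x = -3*0 = 0)
((x + j)*(E(-3, -2) + k(0)))*(-17) + 31 = ((0 - 15)*((-3 - 5*(-2)) + 3))*(-17) + 31 = -15*((-3 + 10) + 3)*(-17) + 31 = -15*(7 + 3)*(-17) + 31 = -15*10*(-17) + 31 = -150*(-17) + 31 = 2550 + 31 = 2581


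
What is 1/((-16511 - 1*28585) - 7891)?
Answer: -1/52987 ≈ -1.8873e-5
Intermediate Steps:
1/((-16511 - 1*28585) - 7891) = 1/((-16511 - 28585) - 7891) = 1/(-45096 - 7891) = 1/(-52987) = -1/52987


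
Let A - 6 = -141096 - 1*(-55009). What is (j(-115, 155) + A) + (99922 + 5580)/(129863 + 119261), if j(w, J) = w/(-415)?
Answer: -889953743067/10338646 ≈ -86080.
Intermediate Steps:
j(w, J) = -w/415 (j(w, J) = w*(-1/415) = -w/415)
A = -86081 (A = 6 + (-141096 - 1*(-55009)) = 6 + (-141096 + 55009) = 6 - 86087 = -86081)
(j(-115, 155) + A) + (99922 + 5580)/(129863 + 119261) = (-1/415*(-115) - 86081) + (99922 + 5580)/(129863 + 119261) = (23/83 - 86081) + 105502/249124 = -7144700/83 + 105502*(1/249124) = -7144700/83 + 52751/124562 = -889953743067/10338646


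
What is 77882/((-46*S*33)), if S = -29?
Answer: 38941/22011 ≈ 1.7692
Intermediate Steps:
77882/((-46*S*33)) = 77882/((-46*(-29)*33)) = 77882/((1334*33)) = 77882/44022 = 77882*(1/44022) = 38941/22011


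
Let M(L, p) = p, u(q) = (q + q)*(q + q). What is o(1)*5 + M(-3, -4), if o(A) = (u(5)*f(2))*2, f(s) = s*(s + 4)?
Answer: 11996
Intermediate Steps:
f(s) = s*(4 + s)
u(q) = 4*q**2 (u(q) = (2*q)*(2*q) = 4*q**2)
o(A) = 2400 (o(A) = ((4*5**2)*(2*(4 + 2)))*2 = ((4*25)*(2*6))*2 = (100*12)*2 = 1200*2 = 2400)
o(1)*5 + M(-3, -4) = 2400*5 - 4 = 12000 - 4 = 11996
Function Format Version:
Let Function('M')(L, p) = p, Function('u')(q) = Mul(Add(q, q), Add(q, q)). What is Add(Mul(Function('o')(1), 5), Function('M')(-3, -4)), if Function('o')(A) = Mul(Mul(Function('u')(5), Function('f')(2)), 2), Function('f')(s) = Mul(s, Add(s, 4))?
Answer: 11996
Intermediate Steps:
Function('f')(s) = Mul(s, Add(4, s))
Function('u')(q) = Mul(4, Pow(q, 2)) (Function('u')(q) = Mul(Mul(2, q), Mul(2, q)) = Mul(4, Pow(q, 2)))
Function('o')(A) = 2400 (Function('o')(A) = Mul(Mul(Mul(4, Pow(5, 2)), Mul(2, Add(4, 2))), 2) = Mul(Mul(Mul(4, 25), Mul(2, 6)), 2) = Mul(Mul(100, 12), 2) = Mul(1200, 2) = 2400)
Add(Mul(Function('o')(1), 5), Function('M')(-3, -4)) = Add(Mul(2400, 5), -4) = Add(12000, -4) = 11996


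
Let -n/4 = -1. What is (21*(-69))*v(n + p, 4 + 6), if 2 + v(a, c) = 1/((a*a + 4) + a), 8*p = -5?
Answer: 3387762/1201 ≈ 2820.8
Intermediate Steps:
n = 4 (n = -4*(-1) = 4)
p = -5/8 (p = (⅛)*(-5) = -5/8 ≈ -0.62500)
v(a, c) = -2 + 1/(4 + a + a²) (v(a, c) = -2 + 1/((a*a + 4) + a) = -2 + 1/((a² + 4) + a) = -2 + 1/((4 + a²) + a) = -2 + 1/(4 + a + a²))
(21*(-69))*v(n + p, 4 + 6) = (21*(-69))*((-7 - 2*(4 - 5/8) - 2*(4 - 5/8)²)/(4 + (4 - 5/8) + (4 - 5/8)²)) = -1449*(-7 - 2*27/8 - 2*(27/8)²)/(4 + 27/8 + (27/8)²) = -1449*(-7 - 27/4 - 2*729/64)/(4 + 27/8 + 729/64) = -1449*(-7 - 27/4 - 729/32)/1201/64 = -92736*(-1169)/(1201*32) = -1449*(-2338/1201) = 3387762/1201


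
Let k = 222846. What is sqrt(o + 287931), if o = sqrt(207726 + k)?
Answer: sqrt(287931 + 2*sqrt(107643)) ≈ 537.20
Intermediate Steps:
o = 2*sqrt(107643) (o = sqrt(207726 + 222846) = sqrt(430572) = 2*sqrt(107643) ≈ 656.18)
sqrt(o + 287931) = sqrt(2*sqrt(107643) + 287931) = sqrt(287931 + 2*sqrt(107643))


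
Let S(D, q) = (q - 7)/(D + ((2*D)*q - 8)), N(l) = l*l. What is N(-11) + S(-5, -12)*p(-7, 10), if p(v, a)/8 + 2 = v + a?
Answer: 12795/107 ≈ 119.58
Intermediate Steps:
N(l) = l²
p(v, a) = -16 + 8*a + 8*v (p(v, a) = -16 + 8*(v + a) = -16 + 8*(a + v) = -16 + (8*a + 8*v) = -16 + 8*a + 8*v)
S(D, q) = (-7 + q)/(-8 + D + 2*D*q) (S(D, q) = (-7 + q)/(D + (2*D*q - 8)) = (-7 + q)/(D + (-8 + 2*D*q)) = (-7 + q)/(-8 + D + 2*D*q))
N(-11) + S(-5, -12)*p(-7, 10) = (-11)² + ((-7 - 12)/(-8 - 5 + 2*(-5)*(-12)))*(-16 + 8*10 + 8*(-7)) = 121 + (-19/(-8 - 5 + 120))*(-16 + 80 - 56) = 121 + (-19/107)*8 = 121 + ((1/107)*(-19))*8 = 121 - 19/107*8 = 121 - 152/107 = 12795/107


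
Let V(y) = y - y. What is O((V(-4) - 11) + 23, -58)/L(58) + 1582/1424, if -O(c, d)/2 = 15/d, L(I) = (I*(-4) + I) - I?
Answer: 82987/74849 ≈ 1.1087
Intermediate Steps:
V(y) = 0
L(I) = -4*I (L(I) = (-4*I + I) - I = -3*I - I = -4*I)
O(c, d) = -30/d
O((V(-4) - 11) + 23, -58)/L(58) + 1582/1424 = (-30/(-58))/((-4*58)) + 1582/1424 = -30*(-1/58)/(-232) + 1582*(1/1424) = (15/29)*(-1/232) + 791/712 = -15/6728 + 791/712 = 82987/74849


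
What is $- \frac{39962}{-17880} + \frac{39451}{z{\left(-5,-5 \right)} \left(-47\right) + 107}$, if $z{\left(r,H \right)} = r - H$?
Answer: $\frac{354829907}{956580} \approx 370.94$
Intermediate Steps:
$- \frac{39962}{-17880} + \frac{39451}{z{\left(-5,-5 \right)} \left(-47\right) + 107} = - \frac{39962}{-17880} + \frac{39451}{\left(-5 - -5\right) \left(-47\right) + 107} = \left(-39962\right) \left(- \frac{1}{17880}\right) + \frac{39451}{\left(-5 + 5\right) \left(-47\right) + 107} = \frac{19981}{8940} + \frac{39451}{0 \left(-47\right) + 107} = \frac{19981}{8940} + \frac{39451}{0 + 107} = \frac{19981}{8940} + \frac{39451}{107} = \frac{354829907}{956580}$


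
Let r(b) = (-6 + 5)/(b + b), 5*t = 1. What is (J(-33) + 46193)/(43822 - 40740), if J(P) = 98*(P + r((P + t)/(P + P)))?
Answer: 3514553/252724 ≈ 13.907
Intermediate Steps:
t = ⅕ (t = (⅕)*1 = ⅕ ≈ 0.20000)
r(b) = -1/(2*b)
J(P) = 98*P - 98*P/(⅕ + P) (J(P) = 98*(P - (P + P)/(P + ⅕)/2) = 98*(P - 2*P/(⅕ + P)/2) = 98*(P - P/(⅕ + P)) = 98*P - 98*P/(⅕ + P))
(J(-33) + 46193)/(43822 - 40740) = (98*(-33)*(-4 + 5*(-33))/(1 + 5*(-33)) + 46193)/(43822 - 40740) = (98*(-33)*(-4 - 165)/(1 - 165) + 46193)/3082 = (98*(-33)*(-169)/(-164) + 46193)*(1/3082) = (98*(-33)*(-1/164)*(-169) + 46193)*(1/3082) = (-273273/82 + 46193)*(1/3082) = (3514553/82)*(1/3082) = 3514553/252724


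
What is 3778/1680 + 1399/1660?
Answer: 43109/13944 ≈ 3.0916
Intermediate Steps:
3778/1680 + 1399/1660 = 3778*(1/1680) + 1399*(1/1660) = 1889/840 + 1399/1660 = 43109/13944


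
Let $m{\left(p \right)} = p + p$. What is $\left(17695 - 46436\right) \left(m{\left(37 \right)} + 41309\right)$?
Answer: $-1189388803$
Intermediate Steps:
$m{\left(p \right)} = 2 p$
$\left(17695 - 46436\right) \left(m{\left(37 \right)} + 41309\right) = \left(17695 - 46436\right) \left(2 \cdot 37 + 41309\right) = - 28741 \left(74 + 41309\right) = \left(-28741\right) 41383 = -1189388803$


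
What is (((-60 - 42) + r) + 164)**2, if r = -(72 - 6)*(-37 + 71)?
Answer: 4761124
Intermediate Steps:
r = -2244 (r = -66*34 = -1*2244 = -2244)
(((-60 - 42) + r) + 164)**2 = (((-60 - 42) - 2244) + 164)**2 = ((-102 - 2244) + 164)**2 = (-2346 + 164)**2 = (-2182)**2 = 4761124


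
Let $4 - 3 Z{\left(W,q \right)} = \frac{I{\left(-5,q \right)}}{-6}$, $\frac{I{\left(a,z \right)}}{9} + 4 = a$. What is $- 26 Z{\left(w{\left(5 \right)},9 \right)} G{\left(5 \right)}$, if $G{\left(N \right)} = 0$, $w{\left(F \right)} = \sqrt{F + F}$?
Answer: $0$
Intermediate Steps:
$w{\left(F \right)} = \sqrt{2} \sqrt{F}$ ($w{\left(F \right)} = \sqrt{2 F} = \sqrt{2} \sqrt{F}$)
$I{\left(a,z \right)} = -36 + 9 a$
$Z{\left(W,q \right)} = - \frac{19}{6}$ ($Z{\left(W,q \right)} = \frac{4}{3} - \frac{\left(-36 + 9 \left(-5\right)\right) \frac{1}{-6}}{3} = \frac{4}{3} - \frac{\left(-36 - 45\right) \left(- \frac{1}{6}\right)}{3} = \frac{4}{3} - \frac{\left(-81\right) \left(- \frac{1}{6}\right)}{3} = \frac{4}{3} - \frac{9}{2} = - \frac{19}{6}$)
$- 26 Z{\left(w{\left(5 \right)},9 \right)} G{\left(5 \right)} = \left(-26\right) \left(- \frac{19}{6}\right) 0 = \frac{247}{3} \cdot 0 = 0$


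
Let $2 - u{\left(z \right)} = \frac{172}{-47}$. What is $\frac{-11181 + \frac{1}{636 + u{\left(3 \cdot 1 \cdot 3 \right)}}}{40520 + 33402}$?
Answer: $- \frac{337196551}{2229339676} \approx -0.15125$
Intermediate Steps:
$u{\left(z \right)} = \frac{266}{47}$ ($u{\left(z \right)} = 2 - \frac{172}{-47} = 2 - 172 \left(- \frac{1}{47}\right) = 2 - - \frac{172}{47} = 2 + \frac{172}{47} = \frac{266}{47}$)
$\frac{-11181 + \frac{1}{636 + u{\left(3 \cdot 1 \cdot 3 \right)}}}{40520 + 33402} = \frac{-11181 + \frac{1}{636 + \frac{266}{47}}}{40520 + 33402} = \frac{-11181 + \frac{1}{\frac{30158}{47}}}{73922} = \left(-11181 + \frac{47}{30158}\right) \frac{1}{73922} = \left(- \frac{337196551}{30158}\right) \frac{1}{73922} = - \frac{337196551}{2229339676}$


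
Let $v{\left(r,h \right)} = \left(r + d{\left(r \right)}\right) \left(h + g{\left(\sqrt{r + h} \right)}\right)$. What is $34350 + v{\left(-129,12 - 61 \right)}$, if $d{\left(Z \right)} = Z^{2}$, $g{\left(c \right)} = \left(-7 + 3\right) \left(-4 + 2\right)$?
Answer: $-642642$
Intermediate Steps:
$g{\left(c \right)} = 8$ ($g{\left(c \right)} = \left(-4\right) \left(-2\right) = 8$)
$v{\left(r,h \right)} = \left(8 + h\right) \left(r + r^{2}\right)$ ($v{\left(r,h \right)} = \left(r + r^{2}\right) \left(h + 8\right) = \left(r + r^{2}\right) \left(8 + h\right) = \left(8 + h\right) \left(r + r^{2}\right)$)
$34350 + v{\left(-129,12 - 61 \right)} = 34350 - 129 \left(8 + \left(12 - 61\right) + 8 \left(-129\right) + \left(12 - 61\right) \left(-129\right)\right) = 34350 - 129 \left(8 - 49 - 1032 - -6321\right) = 34350 - 129 \left(8 - 49 - 1032 + 6321\right) = 34350 - 676992 = -642642$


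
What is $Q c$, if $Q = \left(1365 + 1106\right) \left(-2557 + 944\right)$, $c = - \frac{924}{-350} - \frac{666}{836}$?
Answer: $- \frac{76776982149}{10450} \approx -7.3471 \cdot 10^{6}$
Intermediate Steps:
$c = \frac{19263}{10450}$ ($c = \left(-924\right) \left(- \frac{1}{350}\right) - \frac{333}{418} = \frac{66}{25} - \frac{333}{418} = \frac{19263}{10450} \approx 1.8433$)
$Q = -3985723$ ($Q = 2471 \left(-1613\right) = -3985723$)
$Q c = \left(-3985723\right) \frac{19263}{10450} = - \frac{76776982149}{10450}$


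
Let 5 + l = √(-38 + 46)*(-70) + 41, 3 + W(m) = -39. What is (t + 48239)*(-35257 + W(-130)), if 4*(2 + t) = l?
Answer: -1703035554 + 1235465*√2 ≈ -1.7013e+9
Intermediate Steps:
W(m) = -42 (W(m) = -3 - 39 = -42)
l = 36 - 140*√2 (l = -5 + (√(-38 + 46)*(-70) + 41) = -5 + (√8*(-70) + 41) = -5 + ((2*√2)*(-70) + 41) = -5 + (-140*√2 + 41) = -5 + (41 - 140*√2) = 36 - 140*√2 ≈ -161.99)
t = 7 - 35*√2 (t = -2 + (36 - 140*√2)/4 = -2 + (9 - 35*√2) = 7 - 35*√2 ≈ -42.497)
(t + 48239)*(-35257 + W(-130)) = ((7 - 35*√2) + 48239)*(-35257 - 42) = (48246 - 35*√2)*(-35299) = -1703035554 + 1235465*√2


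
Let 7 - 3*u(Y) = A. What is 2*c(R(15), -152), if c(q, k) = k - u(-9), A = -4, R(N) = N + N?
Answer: -934/3 ≈ -311.33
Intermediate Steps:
R(N) = 2*N
u(Y) = 11/3 (u(Y) = 7/3 - ⅓*(-4) = 7/3 + 4/3 = 11/3)
c(q, k) = -11/3 + k (c(q, k) = k - 1*11/3 = k - 11/3 = -11/3 + k)
2*c(R(15), -152) = 2*(-11/3 - 152) = 2*(-467/3) = -934/3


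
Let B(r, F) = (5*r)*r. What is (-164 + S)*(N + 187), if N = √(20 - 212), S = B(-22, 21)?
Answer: 421872 + 18048*I*√3 ≈ 4.2187e+5 + 31260.0*I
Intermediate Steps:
B(r, F) = 5*r²
S = 2420 (S = 5*(-22)² = 5*484 = 2420)
N = 8*I*√3 (N = √(-192) = 8*I*√3 ≈ 13.856*I)
(-164 + S)*(N + 187) = (-164 + 2420)*(8*I*√3 + 187) = 2256*(187 + 8*I*√3) = 421872 + 18048*I*√3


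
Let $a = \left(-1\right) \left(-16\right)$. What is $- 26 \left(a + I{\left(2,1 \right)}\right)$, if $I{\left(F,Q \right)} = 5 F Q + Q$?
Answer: $-702$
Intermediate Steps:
$I{\left(F,Q \right)} = Q + 5 F Q$ ($I{\left(F,Q \right)} = 5 F Q + Q = Q + 5 F Q$)
$a = 16$
$- 26 \left(a + I{\left(2,1 \right)}\right) = - 26 \left(16 + 1 \left(1 + 5 \cdot 2\right)\right) = - 26 \left(16 + 1 \left(1 + 10\right)\right) = - 26 \left(16 + 1 \cdot 11\right) = - 26 \left(16 + 11\right) = \left(-26\right) 27 = -702$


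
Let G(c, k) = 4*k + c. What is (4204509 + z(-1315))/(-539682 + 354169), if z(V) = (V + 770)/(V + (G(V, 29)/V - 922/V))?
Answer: -7261625028611/320400244352 ≈ -22.664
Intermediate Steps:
G(c, k) = c + 4*k
z(V) = (770 + V)/(V - 922/V + (116 + V)/V) (z(V) = (V + 770)/(V + ((V + 4*29)/V - 922/V)) = (770 + V)/(V + ((V + 116)/V - 922/V)) = (770 + V)/(V + ((116 + V)/V - 922/V)) = (770 + V)/(V + (-922/V + (116 + V)/V)) = (770 + V)/(V - 922/V + (116 + V)/V))
(4204509 + z(-1315))/(-539682 + 354169) = (4204509 - 1315*(770 - 1315)/(-806 - 1315 + (-1315)**2))/(-539682 + 354169) = (4204509 - 1315*(-545)/(-806 - 1315 + 1729225))/(-185513) = (4204509 - 1315*(-545)/1727104)*(-1/185513) = (4204509 - 1315*1/1727104*(-545))*(-1/185513) = (4204509 + 716675/1727104)*(-1/185513) = (7261625028611/1727104)*(-1/185513) = -7261625028611/320400244352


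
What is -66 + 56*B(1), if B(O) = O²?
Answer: -10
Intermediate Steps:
-66 + 56*B(1) = -66 + 56*1² = -66 + 56*1 = -66 + 56 = -10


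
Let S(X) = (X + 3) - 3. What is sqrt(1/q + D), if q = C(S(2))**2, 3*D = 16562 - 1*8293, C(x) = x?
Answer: sqrt(99237)/6 ≈ 52.503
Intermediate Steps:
S(X) = X (S(X) = (3 + X) - 3 = X)
D = 8269/3 (D = (16562 - 1*8293)/3 = (16562 - 8293)/3 = (1/3)*8269 = 8269/3 ≈ 2756.3)
q = 4 (q = 2**2 = 4)
sqrt(1/q + D) = sqrt(1/4 + 8269/3) = sqrt(33079/12) = sqrt(99237)/6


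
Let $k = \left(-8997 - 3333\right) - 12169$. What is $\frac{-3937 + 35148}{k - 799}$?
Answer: $- \frac{31211}{25298} \approx -1.2337$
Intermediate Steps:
$k = -24499$ ($k = -12330 - 12169 = -24499$)
$\frac{-3937 + 35148}{k - 799} = \frac{-3937 + 35148}{-24499 - 799} = \frac{31211}{-25298} = 31211 \left(- \frac{1}{25298}\right) = - \frac{31211}{25298}$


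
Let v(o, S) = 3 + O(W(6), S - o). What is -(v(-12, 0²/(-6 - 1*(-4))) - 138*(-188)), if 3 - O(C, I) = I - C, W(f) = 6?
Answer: -25944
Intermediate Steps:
O(C, I) = 3 + C - I (O(C, I) = 3 - (I - C) = 3 + (C - I) = 3 + C - I)
v(o, S) = 12 + o - S (v(o, S) = 3 + (3 + 6 - (S - o)) = 3 + (3 + 6 + (o - S)) = 3 + (9 + o - S) = 12 + o - S)
-(v(-12, 0²/(-6 - 1*(-4))) - 138*(-188)) = -((12 - 12 - 0²/(-6 - 1*(-4))) - 138*(-188)) = -((12 - 12 - 0/(-6 + 4)) + 25944) = -((12 - 12 - 0/(-2)) + 25944) = -((12 - 12 - 0*(-1)/2) + 25944) = -((12 - 12 - 1*0) + 25944) = -((12 - 12 + 0) + 25944) = -(0 + 25944) = -1*25944 = -25944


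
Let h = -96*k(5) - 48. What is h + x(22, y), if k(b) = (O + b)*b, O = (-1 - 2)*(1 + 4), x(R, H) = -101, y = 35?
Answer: 4651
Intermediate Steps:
O = -15 (O = -3*5 = -15)
k(b) = b*(-15 + b) (k(b) = (-15 + b)*b = b*(-15 + b))
h = 4752 (h = -480*(-15 + 5) - 48 = -480*(-10) - 48 = -96*(-50) - 48 = 4800 - 48 = 4752)
h + x(22, y) = 4752 - 101 = 4651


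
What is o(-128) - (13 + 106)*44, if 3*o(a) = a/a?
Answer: -15707/3 ≈ -5235.7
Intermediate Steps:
o(a) = ⅓ (o(a) = (a/a)/3 = (⅓)*1 = ⅓)
o(-128) - (13 + 106)*44 = ⅓ - (13 + 106)*44 = ⅓ - 119*44 = ⅓ - 1*5236 = ⅓ - 5236 = -15707/3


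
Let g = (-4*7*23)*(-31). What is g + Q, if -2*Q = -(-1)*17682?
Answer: 11123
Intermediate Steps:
Q = -8841 (Q = -(-1)*(-1*17682)/2 = -(-1)*(-17682)/2 = -1/2*17682 = -8841)
g = 19964 (g = -28*23*(-31) = -644*(-31) = 19964)
g + Q = 19964 - 8841 = 11123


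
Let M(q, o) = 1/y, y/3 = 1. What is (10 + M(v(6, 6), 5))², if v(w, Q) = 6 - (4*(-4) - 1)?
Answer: 961/9 ≈ 106.78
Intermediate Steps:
y = 3 (y = 3*1 = 3)
v(w, Q) = 23 (v(w, Q) = 6 - (-16 - 1) = 6 - 1*(-17) = 6 + 17 = 23)
M(q, o) = ⅓ (M(q, o) = 1/3 = ⅓)
(10 + M(v(6, 6), 5))² = (10 + ⅓)² = (31/3)² = 961/9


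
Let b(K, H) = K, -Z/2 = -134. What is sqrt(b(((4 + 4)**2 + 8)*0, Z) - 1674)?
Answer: 3*I*sqrt(186) ≈ 40.915*I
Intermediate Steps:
Z = 268 (Z = -2*(-134) = 268)
sqrt(b(((4 + 4)**2 + 8)*0, Z) - 1674) = sqrt(((4 + 4)**2 + 8)*0 - 1674) = sqrt((8**2 + 8)*0 - 1674) = sqrt((64 + 8)*0 - 1674) = sqrt(72*0 - 1674) = sqrt(0 - 1674) = sqrt(-1674) = 3*I*sqrt(186)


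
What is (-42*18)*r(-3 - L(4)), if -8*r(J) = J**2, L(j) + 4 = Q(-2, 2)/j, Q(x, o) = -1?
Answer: 4725/32 ≈ 147.66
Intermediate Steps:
L(j) = -4 - 1/j
r(J) = -J**2/8
(-42*18)*r(-3 - L(4)) = (-42*18)*(-(-3 - (-4 - 1/4))**2/8) = -(-189)*(-3 - (-4 - 1*1/4))**2/2 = -(-189)*(-3 - (-4 - 1/4))**2/2 = -(-189)*(-3 - 1*(-17/4))**2/2 = -(-189)*(-3 + 17/4)**2/2 = -(-189)*(5/4)**2/2 = -(-189)*25/(2*16) = -756*(-25/128) = 4725/32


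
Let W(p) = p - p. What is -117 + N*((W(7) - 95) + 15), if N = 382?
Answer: -30677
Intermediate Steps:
W(p) = 0
-117 + N*((W(7) - 95) + 15) = -117 + 382*((0 - 95) + 15) = -117 + 382*(-95 + 15) = -117 + 382*(-80) = -117 - 30560 = -30677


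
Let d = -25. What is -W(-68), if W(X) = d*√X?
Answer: 50*I*√17 ≈ 206.16*I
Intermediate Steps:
W(X) = -25*√X
-W(-68) = -(-25)*√(-68) = -(-25)*2*I*√17 = -(-50)*I*√17 = 50*I*√17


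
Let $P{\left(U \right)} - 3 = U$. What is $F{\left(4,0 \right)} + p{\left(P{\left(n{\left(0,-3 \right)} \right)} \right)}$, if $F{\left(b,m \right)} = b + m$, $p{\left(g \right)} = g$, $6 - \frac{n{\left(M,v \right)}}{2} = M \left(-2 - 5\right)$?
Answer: $19$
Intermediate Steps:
$n{\left(M,v \right)} = 12 + 14 M$ ($n{\left(M,v \right)} = 12 - 2 M \left(-2 - 5\right) = 12 - 2 M \left(-7\right) = 12 - 2 \left(- 7 M\right) = 12 + 14 M$)
$P{\left(U \right)} = 3 + U$
$F{\left(4,0 \right)} + p{\left(P{\left(n{\left(0,-3 \right)} \right)} \right)} = \left(4 + 0\right) + \left(3 + \left(12 + 14 \cdot 0\right)\right) = 4 + \left(3 + \left(12 + 0\right)\right) = 4 + \left(3 + 12\right) = 4 + 15 = 19$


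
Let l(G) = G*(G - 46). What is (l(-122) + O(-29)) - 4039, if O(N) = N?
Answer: 16428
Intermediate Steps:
l(G) = G*(-46 + G)
(l(-122) + O(-29)) - 4039 = (-122*(-46 - 122) - 29) - 4039 = (-122*(-168) - 29) - 4039 = (20496 - 29) - 4039 = 20467 - 4039 = 16428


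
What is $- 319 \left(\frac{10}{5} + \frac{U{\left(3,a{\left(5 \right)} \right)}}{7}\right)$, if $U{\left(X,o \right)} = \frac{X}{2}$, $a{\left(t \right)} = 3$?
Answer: $- \frac{9889}{14} \approx -706.36$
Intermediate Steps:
$U{\left(X,o \right)} = \frac{X}{2}$ ($U{\left(X,o \right)} = X \frac{1}{2} = \frac{X}{2}$)
$- 319 \left(\frac{10}{5} + \frac{U{\left(3,a{\left(5 \right)} \right)}}{7}\right) = - 319 \left(\frac{10}{5} + \frac{\frac{1}{2} \cdot 3}{7}\right) = - 319 \left(10 \cdot \frac{1}{5} + \frac{3}{2} \cdot \frac{1}{7}\right) = - 319 \left(2 + \frac{3}{14}\right) = \left(-319\right) \frac{31}{14} = - \frac{9889}{14}$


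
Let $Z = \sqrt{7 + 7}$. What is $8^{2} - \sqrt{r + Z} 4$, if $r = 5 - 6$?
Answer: $64 - 4 \sqrt{-1 + \sqrt{14}} \approx 57.377$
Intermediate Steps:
$r = -1$ ($r = 5 - 6 = -1$)
$Z = \sqrt{14} \approx 3.7417$
$8^{2} - \sqrt{r + Z} 4 = 8^{2} - \sqrt{-1 + \sqrt{14}} \cdot 4 = 64 - 4 \sqrt{-1 + \sqrt{14}}$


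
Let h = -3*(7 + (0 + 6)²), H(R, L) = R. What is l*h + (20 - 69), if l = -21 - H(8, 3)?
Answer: 3692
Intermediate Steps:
h = -129 (h = -3*(7 + 6²) = -3*(7 + 36) = -3*43 = -129)
l = -29 (l = -21 - 1*8 = -21 - 8 = -29)
l*h + (20 - 69) = -29*(-129) + (20 - 69) = 3741 - 49 = 3692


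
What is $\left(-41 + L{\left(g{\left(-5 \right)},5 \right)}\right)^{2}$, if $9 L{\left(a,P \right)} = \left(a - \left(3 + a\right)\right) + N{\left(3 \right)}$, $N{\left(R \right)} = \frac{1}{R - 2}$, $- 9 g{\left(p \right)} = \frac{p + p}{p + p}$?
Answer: $\frac{137641}{81} \approx 1699.3$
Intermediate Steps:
$g{\left(p \right)} = - \frac{1}{9}$ ($g{\left(p \right)} = - \frac{\left(p + p\right) \frac{1}{p + p}}{9} = - \frac{2 p \frac{1}{2 p}}{9} = \left(- \frac{1}{9}\right) 1 = - \frac{1}{9}$)
$N{\left(R \right)} = \frac{1}{-2 + R}$
$L{\left(a,P \right)} = - \frac{2}{9}$ ($L{\left(a,P \right)} = \frac{\left(a - \left(3 + a\right)\right) + \frac{1}{-2 + 3}}{9} = \frac{-3 + 1^{-1}}{9} = \frac{-3 + 1}{9} = \frac{1}{9} \left(-2\right) = - \frac{2}{9}$)
$\left(-41 + L{\left(g{\left(-5 \right)},5 \right)}\right)^{2} = \left(-41 - \frac{2}{9}\right)^{2} = \left(- \frac{371}{9}\right)^{2} = \frac{137641}{81}$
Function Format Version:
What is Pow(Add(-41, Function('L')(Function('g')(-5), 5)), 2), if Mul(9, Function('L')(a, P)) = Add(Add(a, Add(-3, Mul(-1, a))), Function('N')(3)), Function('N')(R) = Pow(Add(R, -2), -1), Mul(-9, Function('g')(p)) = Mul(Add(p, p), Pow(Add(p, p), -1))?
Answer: Rational(137641, 81) ≈ 1699.3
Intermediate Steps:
Function('g')(p) = Rational(-1, 9) (Function('g')(p) = Mul(Rational(-1, 9), Mul(Add(p, p), Pow(Add(p, p), -1))) = Mul(Rational(-1, 9), Mul(Mul(2, p), Pow(Mul(2, p), -1))) = Mul(Rational(-1, 9), Mul(Mul(2, p), Mul(Rational(1, 2), Pow(p, -1)))) = Mul(Rational(-1, 9), 1) = Rational(-1, 9))
Function('N')(R) = Pow(Add(-2, R), -1)
Function('L')(a, P) = Rational(-2, 9) (Function('L')(a, P) = Mul(Rational(1, 9), Add(Add(a, Add(-3, Mul(-1, a))), Pow(Add(-2, 3), -1))) = Mul(Rational(1, 9), Add(-3, Pow(1, -1))) = Mul(Rational(1, 9), Add(-3, 1)) = Mul(Rational(1, 9), -2) = Rational(-2, 9))
Pow(Add(-41, Function('L')(Function('g')(-5), 5)), 2) = Pow(Add(-41, Rational(-2, 9)), 2) = Pow(Rational(-371, 9), 2) = Rational(137641, 81)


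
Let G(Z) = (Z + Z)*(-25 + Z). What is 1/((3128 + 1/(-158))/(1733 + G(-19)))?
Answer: 179330/164741 ≈ 1.0886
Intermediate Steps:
G(Z) = 2*Z*(-25 + Z) (G(Z) = (2*Z)*(-25 + Z) = 2*Z*(-25 + Z))
1/((3128 + 1/(-158))/(1733 + G(-19))) = 1/((3128 + 1/(-158))/(1733 + 2*(-19)*(-25 - 19))) = 1/((3128 - 1/158)/(1733 + 2*(-19)*(-44))) = 1/(494223/(158*(1733 + 1672))) = 1/((494223/158)/3405) = 1/((494223/158)*(1/3405)) = 1/(164741/179330) = 179330/164741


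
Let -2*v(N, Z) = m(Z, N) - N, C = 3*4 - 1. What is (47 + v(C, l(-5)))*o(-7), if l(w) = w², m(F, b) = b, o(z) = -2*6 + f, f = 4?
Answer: -376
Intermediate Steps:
C = 11 (C = 12 - 1 = 11)
o(z) = -8 (o(z) = -2*6 + 4 = -12 + 4 = -8)
v(N, Z) = 0 (v(N, Z) = -(N - N)/2 = -½*0 = 0)
(47 + v(C, l(-5)))*o(-7) = (47 + 0)*(-8) = 47*(-8) = -376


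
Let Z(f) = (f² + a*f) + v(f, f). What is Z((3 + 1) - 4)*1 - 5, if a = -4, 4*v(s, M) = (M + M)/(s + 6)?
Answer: -5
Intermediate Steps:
v(s, M) = M/(2*(6 + s)) (v(s, M) = ((M + M)/(s + 6))/4 = ((2*M)/(6 + s))/4 = (2*M/(6 + s))/4 = M/(2*(6 + s)))
Z(f) = f² - 4*f + f/(2*(6 + f)) (Z(f) = (f² - 4*f) + f/(2*(6 + f)) = f² - 4*f + f/(2*(6 + f)))
Z((3 + 1) - 4)*1 - 5 = (((3 + 1) - 4)*(1 + 2*(-4 + ((3 + 1) - 4))*(6 + ((3 + 1) - 4)))/(2*(6 + ((3 + 1) - 4))))*1 - 5 = ((4 - 4)*(1 + 2*(-4 + (4 - 4))*(6 + (4 - 4)))/(2*(6 + (4 - 4))))*1 - 5 = ((½)*0*(1 + 2*(-4 + 0)*(6 + 0))/(6 + 0))*1 - 5 = ((½)*0*(1 + 2*(-4)*6)/6)*1 - 5 = ((½)*0*(⅙)*(1 - 48))*1 - 5 = ((½)*0*(⅙)*(-47))*1 - 5 = 0*1 - 5 = 0 - 5 = -5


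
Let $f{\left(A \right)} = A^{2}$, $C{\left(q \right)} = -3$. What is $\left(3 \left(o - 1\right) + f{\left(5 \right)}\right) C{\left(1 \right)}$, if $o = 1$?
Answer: $-75$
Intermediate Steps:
$\left(3 \left(o - 1\right) + f{\left(5 \right)}\right) C{\left(1 \right)} = \left(3 \left(1 - 1\right) + 5^{2}\right) \left(-3\right) = \left(3 \cdot 0 + 25\right) \left(-3\right) = \left(0 + 25\right) \left(-3\right) = 25 \left(-3\right) = -75$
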